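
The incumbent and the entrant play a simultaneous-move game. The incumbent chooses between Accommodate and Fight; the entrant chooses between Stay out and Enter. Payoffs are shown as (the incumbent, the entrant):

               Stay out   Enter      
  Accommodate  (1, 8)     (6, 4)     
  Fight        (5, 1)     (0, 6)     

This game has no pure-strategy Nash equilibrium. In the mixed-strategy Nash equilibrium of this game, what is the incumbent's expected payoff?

Set the incumbent's expected payoff from Accommodate equal to that from Fight:
  the incumbent's expected payoff from Accommodate: q·1 + (1−q)·6 = -5q + 6
  the incumbent's expected payoff from Fight: q·5 + (1−q)·0 = 5q
  -5q + 6 = 5q  ⇒  -10q = -6  ⇒  q = 3/5.
At equilibrium the incumbent is indifferent across rows, so the incumbent's payoff equals the payoff from Accommodate: (3/5)·1 + (2/5)·6 = 3.

3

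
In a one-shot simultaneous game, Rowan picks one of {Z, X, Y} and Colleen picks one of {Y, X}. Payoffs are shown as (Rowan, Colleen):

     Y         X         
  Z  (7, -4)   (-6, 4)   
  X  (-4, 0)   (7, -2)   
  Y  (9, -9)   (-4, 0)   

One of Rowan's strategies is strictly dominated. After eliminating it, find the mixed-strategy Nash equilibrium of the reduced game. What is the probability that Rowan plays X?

p = 9/11

Rowan's strategy Z is strictly dominated by Y: 9 > 7 and -4 > -6. Eliminate Z.
In a mixed equilibrium Colleen is indifferent between Y and X; this condition fixes p.
  Colleen's payoff to Y: p·0 + (1−p)·(-9) = 9p - 9
  Colleen's payoff to X: p·(-2) + (1−p)·0 = -2p
  9p - 9 = -2p  ⇒  11p = 9  ⇒  p = 9/11.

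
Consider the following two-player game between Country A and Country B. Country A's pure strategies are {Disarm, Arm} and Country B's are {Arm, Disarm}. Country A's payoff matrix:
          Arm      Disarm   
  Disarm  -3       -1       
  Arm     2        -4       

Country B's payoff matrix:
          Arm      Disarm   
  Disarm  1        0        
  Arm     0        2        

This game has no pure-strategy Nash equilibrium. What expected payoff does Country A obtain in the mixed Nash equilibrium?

Country B's mix must leave Country A indifferent between Disarm and Arm.
  Country A's payoff to Disarm: q·(-3) + (1−q)·(-1) = -2q - 1
  Country A's payoff to Arm: q·2 + (1−q)·(-4) = 6q - 4
  -2q - 1 = 6q - 4  ⇒  -8q = -3  ⇒  q = 3/8.
At equilibrium Country A is indifferent across rows, so Country A's payoff equals the payoff from Disarm: (3/8)·(-3) + (5/8)·(-1) = -7/4.

-7/4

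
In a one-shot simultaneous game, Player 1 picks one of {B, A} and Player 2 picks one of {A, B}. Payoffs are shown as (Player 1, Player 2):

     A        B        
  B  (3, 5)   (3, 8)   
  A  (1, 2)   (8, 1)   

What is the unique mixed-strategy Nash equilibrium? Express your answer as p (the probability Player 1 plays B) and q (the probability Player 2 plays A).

For Player 2 to be willing to mix, Player 2 must be indifferent between A and B, which pins down Player 1's mix.
  Player 2's expected payoff from A: p·5 + (1−p)·2 = 3p + 2
  Player 2's expected payoff from B: p·8 + (1−p)·1 = 7p + 1
  3p + 2 = 7p + 1  ⇒  -4p = -1  ⇒  p = 1/4.
Player 2's mix must leave Player 1 indifferent between B and A.
  Player 1's payoff to B: q·3 + (1−q)·3 = 3
  Player 1's payoff to A: q·1 + (1−q)·8 = -7q + 8
  3 = -7q + 8  ⇒  7q = 5  ⇒  q = 5/7.

p = 1/4, q = 5/7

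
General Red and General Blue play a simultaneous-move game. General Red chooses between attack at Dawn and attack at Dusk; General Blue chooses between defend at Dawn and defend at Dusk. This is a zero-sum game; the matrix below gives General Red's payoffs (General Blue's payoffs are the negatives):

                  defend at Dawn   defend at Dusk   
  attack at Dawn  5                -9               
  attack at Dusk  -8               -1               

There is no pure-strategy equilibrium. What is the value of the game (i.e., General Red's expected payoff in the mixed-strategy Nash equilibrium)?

Set General Red's expected payoff from attack at Dawn equal to that from attack at Dusk:
  General Red's expected payoff from attack at Dawn: q·5 + (1−q)·(-9) = 14q - 9
  General Red's expected payoff from attack at Dusk: q·(-8) + (1−q)·(-1) = -7q - 1
  14q - 9 = -7q - 1  ⇒  21q = 8  ⇒  q = 8/21.
The value is General Red's expected payoff against this mix (using attack at Dawn): (8/21)·5 + (13/21)·(-9) = -11/3.

v = -11/3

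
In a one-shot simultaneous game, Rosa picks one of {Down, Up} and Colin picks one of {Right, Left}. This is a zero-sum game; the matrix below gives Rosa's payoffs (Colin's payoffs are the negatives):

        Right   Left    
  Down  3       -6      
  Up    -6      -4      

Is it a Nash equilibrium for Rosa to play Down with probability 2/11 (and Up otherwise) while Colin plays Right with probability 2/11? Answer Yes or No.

Yes

Check Colin's indifference given Rosa's mix p = 2/11:
  payoff from Right = 48/11; payoff from Left = 48/11 — equal.
Check Rosa's indifference given Colin's mix q = 2/11:
  payoff from Down = -48/11; payoff from Up = -48/11 — equal.
Both players are indifferent, so neither can profitably deviate.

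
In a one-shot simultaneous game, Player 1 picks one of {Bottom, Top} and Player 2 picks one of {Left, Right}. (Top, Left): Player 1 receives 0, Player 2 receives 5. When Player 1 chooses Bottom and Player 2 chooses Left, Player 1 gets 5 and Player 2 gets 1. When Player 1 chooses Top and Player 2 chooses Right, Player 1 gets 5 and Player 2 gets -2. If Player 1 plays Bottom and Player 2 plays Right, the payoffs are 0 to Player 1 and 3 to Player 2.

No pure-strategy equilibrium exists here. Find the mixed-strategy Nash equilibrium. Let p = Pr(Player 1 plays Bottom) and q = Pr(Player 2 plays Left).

Player 1's mix must leave Player 2 indifferent between Left and Right.
  Player 2's payoff to Left: p·1 + (1−p)·5 = -4p + 5
  Player 2's payoff to Right: p·3 + (1−p)·(-2) = 5p - 2
  -4p + 5 = 5p - 2  ⇒  -9p = -7  ⇒  p = 7/9.
Player 2's mix must leave Player 1 indifferent between Bottom and Top.
  Player 1's payoff from Bottom: q·5 + (1−q)·0 = 5q
  Player 1's payoff from Top: q·0 + (1−q)·5 = -5q + 5
  5q = -5q + 5  ⇒  10q = 5  ⇒  q = 1/2.

p = 7/9, q = 1/2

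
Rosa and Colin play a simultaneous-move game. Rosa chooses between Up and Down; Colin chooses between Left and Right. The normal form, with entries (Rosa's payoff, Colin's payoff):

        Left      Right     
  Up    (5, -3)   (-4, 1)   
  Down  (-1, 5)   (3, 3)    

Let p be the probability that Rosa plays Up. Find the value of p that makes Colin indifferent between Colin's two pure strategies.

In a mixed equilibrium Colin is indifferent between Left and Right; this condition fixes p.
  Colin's payoff to Left: p·(-3) + (1−p)·5 = -8p + 5
  Colin's payoff to Right: p·1 + (1−p)·3 = -2p + 3
  -8p + 5 = -2p + 3  ⇒  -6p = -2  ⇒  p = 1/3.

p = 1/3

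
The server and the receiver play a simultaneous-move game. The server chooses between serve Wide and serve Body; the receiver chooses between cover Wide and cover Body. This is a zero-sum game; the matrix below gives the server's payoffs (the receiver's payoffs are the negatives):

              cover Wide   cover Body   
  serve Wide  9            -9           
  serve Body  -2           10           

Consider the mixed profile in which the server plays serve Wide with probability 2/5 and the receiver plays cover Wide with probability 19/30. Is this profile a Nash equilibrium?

Check the receiver's indifference given the server's mix p = 2/5:
  payoff from cover Wide = -12/5; payoff from cover Body = -12/5 — equal.
Check the server's indifference given the receiver's mix q = 19/30:
  payoff from serve Wide = 12/5; payoff from serve Body = 12/5 — equal.
Both players are indifferent, so neither can profitably deviate.

Yes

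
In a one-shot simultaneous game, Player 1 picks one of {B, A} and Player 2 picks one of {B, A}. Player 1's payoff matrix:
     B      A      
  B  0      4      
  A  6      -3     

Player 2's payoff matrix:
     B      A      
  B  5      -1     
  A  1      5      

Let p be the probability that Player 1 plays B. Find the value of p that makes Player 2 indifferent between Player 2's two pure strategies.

p = 2/5

Set Player 2's expected payoff from B equal to that from A:
  Player 2's expected payoff from B: p·5 + (1−p)·1 = 4p + 1
  Player 2's expected payoff from A: p·(-1) + (1−p)·5 = -6p + 5
  4p + 1 = -6p + 5  ⇒  10p = 4  ⇒  p = 2/5.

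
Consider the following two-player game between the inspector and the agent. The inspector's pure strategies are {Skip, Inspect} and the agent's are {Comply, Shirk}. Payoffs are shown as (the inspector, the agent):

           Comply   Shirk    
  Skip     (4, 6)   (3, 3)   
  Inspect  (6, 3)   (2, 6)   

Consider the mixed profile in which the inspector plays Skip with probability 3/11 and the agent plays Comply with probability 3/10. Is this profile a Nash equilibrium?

Given the inspector's mix p = 3/11, the agent's payoff from Comply is 42/11 but from Shirk is 57/11. The agent strictly prefers Shirk, so the agent would not mix.
So the proposed profile is not a Nash equilibrium.

No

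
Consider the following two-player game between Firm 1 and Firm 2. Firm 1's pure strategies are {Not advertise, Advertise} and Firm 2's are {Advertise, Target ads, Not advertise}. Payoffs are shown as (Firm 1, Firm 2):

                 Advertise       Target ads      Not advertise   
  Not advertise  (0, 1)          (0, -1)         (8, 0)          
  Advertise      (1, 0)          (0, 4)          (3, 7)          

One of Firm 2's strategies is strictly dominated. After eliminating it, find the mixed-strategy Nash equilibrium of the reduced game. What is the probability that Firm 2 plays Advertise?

Firm 2's strategy Target ads is strictly dominated by Not advertise: 0 > -1 and 7 > 4. Eliminate Target ads.
Firm 1's indifference between Not advertise and Advertise determines Firm 2's mixing probability q:
  Firm 1's payoff to Not advertise: q·0 + (1−q)·8 = -8q + 8
  Firm 1's payoff to Advertise: q·1 + (1−q)·3 = -2q + 3
  -8q + 8 = -2q + 3  ⇒  -6q = -5  ⇒  q = 5/6.

q = 5/6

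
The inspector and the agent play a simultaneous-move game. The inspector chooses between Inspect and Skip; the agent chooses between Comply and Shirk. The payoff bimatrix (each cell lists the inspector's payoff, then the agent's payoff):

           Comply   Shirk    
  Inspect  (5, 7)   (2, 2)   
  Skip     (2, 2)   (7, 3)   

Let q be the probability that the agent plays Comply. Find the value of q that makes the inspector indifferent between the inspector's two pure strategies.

In a mixed equilibrium the inspector is indifferent between Inspect and Skip; this condition fixes q.
  the inspector's payoff to Inspect: q·5 + (1−q)·2 = 3q + 2
  the inspector's payoff to Skip: q·2 + (1−q)·7 = -5q + 7
  3q + 2 = -5q + 7  ⇒  8q = 5  ⇒  q = 5/8.

q = 5/8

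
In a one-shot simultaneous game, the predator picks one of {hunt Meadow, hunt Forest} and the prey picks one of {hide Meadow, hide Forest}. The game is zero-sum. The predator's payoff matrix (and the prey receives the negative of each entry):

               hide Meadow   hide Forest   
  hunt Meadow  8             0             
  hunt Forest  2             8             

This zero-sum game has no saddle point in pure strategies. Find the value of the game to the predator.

The predator's indifference between hunt Meadow and hunt Forest determines the prey's mixing probability q:
  the predator's payoff from hunt Meadow: q·8 + (1−q)·0 = 8q
  the predator's payoff from hunt Forest: q·2 + (1−q)·8 = -6q + 8
  8q = -6q + 8  ⇒  14q = 8  ⇒  q = 4/7.
The value is the predator's expected payoff against this mix (using hunt Meadow): (4/7)·8 + (3/7)·0 = 32/7.

v = 32/7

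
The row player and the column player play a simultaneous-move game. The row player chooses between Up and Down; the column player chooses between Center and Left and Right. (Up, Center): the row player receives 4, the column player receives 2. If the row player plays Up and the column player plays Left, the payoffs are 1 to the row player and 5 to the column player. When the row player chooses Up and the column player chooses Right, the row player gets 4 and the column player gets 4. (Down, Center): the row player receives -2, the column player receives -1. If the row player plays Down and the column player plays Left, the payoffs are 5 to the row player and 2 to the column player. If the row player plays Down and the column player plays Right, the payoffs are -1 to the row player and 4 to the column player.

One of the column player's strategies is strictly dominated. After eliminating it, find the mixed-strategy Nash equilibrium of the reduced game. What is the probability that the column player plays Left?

q = 5/9

The column player's strategy Center is strictly dominated by Left: 5 > 2 and 2 > -1. Eliminate Center.
For the row player to be willing to mix, the row player must be indifferent between Up and Down, which pins down the column player's mix.
  the row player's payoff from Up: q·1 + (1−q)·4 = -3q + 4
  the row player's payoff from Down: q·5 + (1−q)·(-1) = 6q - 1
  -3q + 4 = 6q - 1  ⇒  -9q = -5  ⇒  q = 5/9.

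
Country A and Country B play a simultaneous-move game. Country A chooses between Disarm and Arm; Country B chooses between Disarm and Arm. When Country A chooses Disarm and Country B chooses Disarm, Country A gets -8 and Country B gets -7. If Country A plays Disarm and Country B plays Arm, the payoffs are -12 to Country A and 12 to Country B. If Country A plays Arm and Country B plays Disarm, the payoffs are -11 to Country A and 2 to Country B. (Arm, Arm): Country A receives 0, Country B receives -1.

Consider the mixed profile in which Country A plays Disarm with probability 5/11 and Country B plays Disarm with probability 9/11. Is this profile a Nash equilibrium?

Given Country A's mix p = 5/11, Country B's payoff from Disarm is -23/11 but from Arm is 54/11. Country B strictly prefers Arm, so Country B would not mix.
So the proposed profile is not a Nash equilibrium.

No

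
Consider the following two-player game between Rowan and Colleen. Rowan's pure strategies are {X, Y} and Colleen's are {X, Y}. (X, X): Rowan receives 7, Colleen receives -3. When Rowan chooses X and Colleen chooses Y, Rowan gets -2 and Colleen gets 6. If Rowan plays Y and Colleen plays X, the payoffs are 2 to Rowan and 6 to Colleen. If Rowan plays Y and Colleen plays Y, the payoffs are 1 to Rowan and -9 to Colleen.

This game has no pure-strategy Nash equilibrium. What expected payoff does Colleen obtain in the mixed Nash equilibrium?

For Colleen to be willing to mix, Colleen must be indifferent between X and Y, which pins down Rowan's mix.
  Colleen's payoff to X: p·(-3) + (1−p)·6 = -9p + 6
  Colleen's payoff to Y: p·6 + (1−p)·(-9) = 15p - 9
  -9p + 6 = 15p - 9  ⇒  -24p = -15  ⇒  p = 5/8.
At equilibrium Colleen is indifferent across columns, so Colleen's payoff equals the payoff from X: (5/8)·(-3) + (3/8)·6 = 3/8.

3/8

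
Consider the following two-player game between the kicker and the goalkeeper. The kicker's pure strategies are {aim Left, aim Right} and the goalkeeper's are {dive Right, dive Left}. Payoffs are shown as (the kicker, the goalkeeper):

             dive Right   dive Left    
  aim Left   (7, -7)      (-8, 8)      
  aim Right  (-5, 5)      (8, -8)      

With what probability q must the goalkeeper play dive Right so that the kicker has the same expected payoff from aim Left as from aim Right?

In a mixed equilibrium the kicker is indifferent between aim Left and aim Right; this condition fixes q.
  the kicker's payoff to aim Left: q·7 + (1−q)·(-8) = 15q - 8
  the kicker's payoff to aim Right: q·(-5) + (1−q)·8 = -13q + 8
  15q - 8 = -13q + 8  ⇒  28q = 16  ⇒  q = 4/7.

q = 4/7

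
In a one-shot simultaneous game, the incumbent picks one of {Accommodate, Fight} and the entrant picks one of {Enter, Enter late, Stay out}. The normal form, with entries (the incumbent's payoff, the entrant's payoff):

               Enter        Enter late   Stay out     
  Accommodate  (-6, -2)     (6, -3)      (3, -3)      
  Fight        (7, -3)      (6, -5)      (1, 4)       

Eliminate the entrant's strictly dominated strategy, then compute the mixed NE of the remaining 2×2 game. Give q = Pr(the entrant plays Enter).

The entrant's strategy Enter late is strictly dominated by Enter: -2 > -3 and -3 > -5. Eliminate Enter late.
Set the incumbent's expected payoff from Accommodate equal to that from Fight:
  the incumbent's payoff to Accommodate: q·(-6) + (1−q)·3 = -9q + 3
  the incumbent's payoff to Fight: q·7 + (1−q)·1 = 6q + 1
  -9q + 3 = 6q + 1  ⇒  -15q = -2  ⇒  q = 2/15.

q = 2/15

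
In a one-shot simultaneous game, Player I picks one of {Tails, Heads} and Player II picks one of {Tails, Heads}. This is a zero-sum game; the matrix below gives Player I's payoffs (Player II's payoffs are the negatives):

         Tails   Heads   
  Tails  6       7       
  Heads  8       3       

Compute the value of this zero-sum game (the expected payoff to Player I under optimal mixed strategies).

v = 19/3

Set Player I's expected payoff from Tails equal to that from Heads:
  Player I's expected payoff from Tails: q·6 + (1−q)·7 = -q + 7
  Player I's expected payoff from Heads: q·8 + (1−q)·3 = 5q + 3
  -q + 7 = 5q + 3  ⇒  -6q = -4  ⇒  q = 2/3.
The value is Player I's expected payoff against this mix (using Tails): (2/3)·6 + (1/3)·7 = 19/3.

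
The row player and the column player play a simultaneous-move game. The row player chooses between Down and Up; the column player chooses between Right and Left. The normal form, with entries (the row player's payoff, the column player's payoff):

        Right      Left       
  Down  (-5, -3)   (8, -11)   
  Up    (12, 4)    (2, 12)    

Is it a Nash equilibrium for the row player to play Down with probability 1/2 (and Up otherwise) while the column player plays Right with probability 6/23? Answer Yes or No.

Check the column player's indifference given the row player's mix p = 1/2:
  payoff from Right = 1/2; payoff from Left = 1/2 — equal.
Check the row player's indifference given the column player's mix q = 6/23:
  payoff from Down = 106/23; payoff from Up = 106/23 — equal.
Both players are indifferent, so neither can profitably deviate.

Yes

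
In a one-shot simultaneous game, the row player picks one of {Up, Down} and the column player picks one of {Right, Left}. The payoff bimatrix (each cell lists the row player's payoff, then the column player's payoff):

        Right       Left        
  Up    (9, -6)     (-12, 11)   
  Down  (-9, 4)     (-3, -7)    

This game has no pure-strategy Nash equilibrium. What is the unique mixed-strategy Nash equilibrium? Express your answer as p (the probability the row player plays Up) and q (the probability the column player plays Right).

p = 11/28, q = 1/3

For the column player to be willing to mix, the column player must be indifferent between Right and Left, which pins down the row player's mix.
  the column player's payoff to Right: p·(-6) + (1−p)·4 = -10p + 4
  the column player's payoff to Left: p·11 + (1−p)·(-7) = 18p - 7
  -10p + 4 = 18p - 7  ⇒  -28p = -11  ⇒  p = 11/28.
In a mixed equilibrium the row player is indifferent between Up and Down; this condition fixes q.
  the row player's payoff from Up: q·9 + (1−q)·(-12) = 21q - 12
  the row player's payoff from Down: q·(-9) + (1−q)·(-3) = -6q - 3
  21q - 12 = -6q - 3  ⇒  27q = 9  ⇒  q = 1/3.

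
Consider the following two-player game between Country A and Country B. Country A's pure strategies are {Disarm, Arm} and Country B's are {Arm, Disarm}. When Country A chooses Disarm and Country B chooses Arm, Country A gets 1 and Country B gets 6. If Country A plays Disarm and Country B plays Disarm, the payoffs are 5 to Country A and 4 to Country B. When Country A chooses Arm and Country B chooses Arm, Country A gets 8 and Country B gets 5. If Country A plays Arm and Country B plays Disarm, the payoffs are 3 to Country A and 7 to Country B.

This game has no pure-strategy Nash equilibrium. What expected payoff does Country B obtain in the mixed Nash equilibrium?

11/2

Country B's indifference between Arm and Disarm determines Country A's mixing probability p:
  Country B's payoff to Arm: p·6 + (1−p)·5 = p + 5
  Country B's payoff to Disarm: p·4 + (1−p)·7 = -3p + 7
  p + 5 = -3p + 7  ⇒  4p = 2  ⇒  p = 1/2.
At equilibrium Country B is indifferent across columns, so Country B's payoff equals the payoff from Arm: (1/2)·6 + (1/2)·5 = 11/2.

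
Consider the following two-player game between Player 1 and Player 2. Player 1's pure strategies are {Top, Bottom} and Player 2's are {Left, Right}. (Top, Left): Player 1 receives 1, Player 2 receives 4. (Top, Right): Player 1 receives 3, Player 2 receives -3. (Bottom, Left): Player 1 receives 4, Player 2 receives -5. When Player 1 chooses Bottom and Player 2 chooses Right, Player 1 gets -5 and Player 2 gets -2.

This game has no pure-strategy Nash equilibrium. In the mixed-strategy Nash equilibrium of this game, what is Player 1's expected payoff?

For Player 1 to be willing to mix, Player 1 must be indifferent between Top and Bottom, which pins down Player 2's mix.
  Player 1's payoff to Top: q·1 + (1−q)·3 = -2q + 3
  Player 1's payoff to Bottom: q·4 + (1−q)·(-5) = 9q - 5
  -2q + 3 = 9q - 5  ⇒  -11q = -8  ⇒  q = 8/11.
At equilibrium Player 1 is indifferent across rows, so Player 1's payoff equals the payoff from Top: (8/11)·1 + (3/11)·3 = 17/11.

17/11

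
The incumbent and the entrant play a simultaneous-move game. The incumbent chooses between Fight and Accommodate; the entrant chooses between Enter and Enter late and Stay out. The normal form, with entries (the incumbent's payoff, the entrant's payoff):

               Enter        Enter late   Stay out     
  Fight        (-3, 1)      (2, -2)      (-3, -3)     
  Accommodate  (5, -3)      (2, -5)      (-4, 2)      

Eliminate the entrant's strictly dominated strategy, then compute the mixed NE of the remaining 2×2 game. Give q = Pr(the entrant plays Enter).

The entrant's strategy Enter late is strictly dominated by Enter: 1 > -2 and -3 > -5. Eliminate Enter late.
In a mixed equilibrium the incumbent is indifferent between Fight and Accommodate; this condition fixes q.
  the incumbent's expected payoff from Fight: q·(-3) + (1−q)·(-3) = -3
  the incumbent's expected payoff from Accommodate: q·5 + (1−q)·(-4) = 9q - 4
  -3 = 9q - 4  ⇒  -9q = -1  ⇒  q = 1/9.

q = 1/9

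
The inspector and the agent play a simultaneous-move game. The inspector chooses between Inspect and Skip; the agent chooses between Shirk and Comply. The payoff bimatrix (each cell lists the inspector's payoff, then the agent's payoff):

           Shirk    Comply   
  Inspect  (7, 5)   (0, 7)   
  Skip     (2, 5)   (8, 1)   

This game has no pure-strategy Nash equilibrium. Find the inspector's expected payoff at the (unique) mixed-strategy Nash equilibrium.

In a mixed equilibrium the inspector is indifferent between Inspect and Skip; this condition fixes q.
  the inspector's expected payoff from Inspect: q·7 + (1−q)·0 = 7q
  the inspector's expected payoff from Skip: q·2 + (1−q)·8 = -6q + 8
  7q = -6q + 8  ⇒  13q = 8  ⇒  q = 8/13.
At equilibrium the inspector is indifferent across rows, so the inspector's payoff equals the payoff from Inspect: (8/13)·7 + (5/13)·0 = 56/13.

56/13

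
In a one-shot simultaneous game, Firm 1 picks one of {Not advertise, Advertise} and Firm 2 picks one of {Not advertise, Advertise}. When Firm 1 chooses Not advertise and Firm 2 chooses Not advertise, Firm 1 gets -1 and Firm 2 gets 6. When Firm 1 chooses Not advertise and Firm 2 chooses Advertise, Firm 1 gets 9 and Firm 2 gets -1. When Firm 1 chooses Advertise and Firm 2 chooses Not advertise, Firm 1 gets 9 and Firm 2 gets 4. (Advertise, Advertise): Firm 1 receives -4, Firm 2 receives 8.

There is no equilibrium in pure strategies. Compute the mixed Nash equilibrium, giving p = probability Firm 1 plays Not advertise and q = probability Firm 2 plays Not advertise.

p = 4/11, q = 13/23

Set Firm 2's expected payoff from Not advertise equal to that from Advertise:
  Firm 2's payoff to Not advertise: p·6 + (1−p)·4 = 2p + 4
  Firm 2's payoff to Advertise: p·(-1) + (1−p)·8 = -9p + 8
  2p + 4 = -9p + 8  ⇒  11p = 4  ⇒  p = 4/11.
Firm 1's indifference between Not advertise and Advertise determines Firm 2's mixing probability q:
  Firm 1's expected payoff from Not advertise: q·(-1) + (1−q)·9 = -10q + 9
  Firm 1's expected payoff from Advertise: q·9 + (1−q)·(-4) = 13q - 4
  -10q + 9 = 13q - 4  ⇒  -23q = -13  ⇒  q = 13/23.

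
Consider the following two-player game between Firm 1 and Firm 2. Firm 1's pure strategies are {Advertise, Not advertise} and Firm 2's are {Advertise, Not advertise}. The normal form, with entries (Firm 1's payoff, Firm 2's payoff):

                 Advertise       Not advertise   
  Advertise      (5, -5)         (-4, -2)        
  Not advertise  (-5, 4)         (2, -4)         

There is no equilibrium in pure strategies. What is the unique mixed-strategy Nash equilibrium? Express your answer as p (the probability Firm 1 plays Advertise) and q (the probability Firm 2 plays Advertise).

p = 8/11, q = 3/8

Set Firm 2's expected payoff from Advertise equal to that from Not advertise:
  Firm 2's payoff from Advertise: p·(-5) + (1−p)·4 = -9p + 4
  Firm 2's payoff from Not advertise: p·(-2) + (1−p)·(-4) = 2p - 4
  -9p + 4 = 2p - 4  ⇒  -11p = -8  ⇒  p = 8/11.
In a mixed equilibrium Firm 1 is indifferent between Advertise and Not advertise; this condition fixes q.
  Firm 1's expected payoff from Advertise: q·5 + (1−q)·(-4) = 9q - 4
  Firm 1's expected payoff from Not advertise: q·(-5) + (1−q)·2 = -7q + 2
  9q - 4 = -7q + 2  ⇒  16q = 6  ⇒  q = 3/8.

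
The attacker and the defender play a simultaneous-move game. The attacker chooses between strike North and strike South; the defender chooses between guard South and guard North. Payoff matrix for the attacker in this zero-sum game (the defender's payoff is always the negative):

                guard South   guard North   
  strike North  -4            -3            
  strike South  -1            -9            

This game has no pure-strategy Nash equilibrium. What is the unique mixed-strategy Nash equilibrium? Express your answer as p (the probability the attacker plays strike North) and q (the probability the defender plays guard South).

The defender's indifference between guard South and guard North determines the attacker's mixing probability p:
  the defender's expected payoff from guard South: p·4 + (1−p)·1 = 3p + 1
  the defender's expected payoff from guard North: p·3 + (1−p)·9 = -6p + 9
  3p + 1 = -6p + 9  ⇒  9p = 8  ⇒  p = 8/9.
The defender's mix must leave the attacker indifferent between strike North and strike South.
  the attacker's payoff to strike North: q·(-4) + (1−q)·(-3) = -q - 3
  the attacker's payoff to strike South: q·(-1) + (1−q)·(-9) = 8q - 9
  -q - 3 = 8q - 9  ⇒  -9q = -6  ⇒  q = 2/3.

p = 8/9, q = 2/3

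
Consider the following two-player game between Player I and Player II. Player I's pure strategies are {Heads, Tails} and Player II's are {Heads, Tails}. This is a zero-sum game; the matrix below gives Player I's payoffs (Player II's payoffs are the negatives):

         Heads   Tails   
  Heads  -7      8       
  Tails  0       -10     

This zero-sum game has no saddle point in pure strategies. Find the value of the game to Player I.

v = -14/5

Player I's indifference between Heads and Tails determines Player II's mixing probability q:
  Player I's payoff from Heads: q·(-7) + (1−q)·8 = -15q + 8
  Player I's payoff from Tails: q·0 + (1−q)·(-10) = 10q - 10
  -15q + 8 = 10q - 10  ⇒  -25q = -18  ⇒  q = 18/25.
The value is Player I's expected payoff against this mix (using Heads): (18/25)·(-7) + (7/25)·8 = -14/5.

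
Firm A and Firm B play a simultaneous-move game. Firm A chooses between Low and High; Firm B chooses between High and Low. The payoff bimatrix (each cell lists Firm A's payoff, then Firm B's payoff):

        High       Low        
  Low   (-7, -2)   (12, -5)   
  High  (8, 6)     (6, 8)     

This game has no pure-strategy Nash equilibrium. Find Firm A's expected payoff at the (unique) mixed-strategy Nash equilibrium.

In a mixed equilibrium Firm A is indifferent between Low and High; this condition fixes q.
  Firm A's expected payoff from Low: q·(-7) + (1−q)·12 = -19q + 12
  Firm A's expected payoff from High: q·8 + (1−q)·6 = 2q + 6
  -19q + 12 = 2q + 6  ⇒  -21q = -6  ⇒  q = 2/7.
At equilibrium Firm A is indifferent across rows, so Firm A's payoff equals the payoff from Low: (2/7)·(-7) + (5/7)·12 = 46/7.

46/7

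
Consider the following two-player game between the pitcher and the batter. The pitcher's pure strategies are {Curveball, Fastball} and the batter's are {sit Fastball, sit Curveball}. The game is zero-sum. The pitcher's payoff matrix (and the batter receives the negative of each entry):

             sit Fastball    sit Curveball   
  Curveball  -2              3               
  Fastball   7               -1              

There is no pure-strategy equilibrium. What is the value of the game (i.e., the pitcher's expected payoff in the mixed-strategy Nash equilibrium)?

v = 19/13

Set the pitcher's expected payoff from Curveball equal to that from Fastball:
  the pitcher's expected payoff from Curveball: q·(-2) + (1−q)·3 = -5q + 3
  the pitcher's expected payoff from Fastball: q·7 + (1−q)·(-1) = 8q - 1
  -5q + 3 = 8q - 1  ⇒  -13q = -4  ⇒  q = 4/13.
The value is the pitcher's expected payoff against this mix (using Curveball): (4/13)·(-2) + (9/13)·3 = 19/13.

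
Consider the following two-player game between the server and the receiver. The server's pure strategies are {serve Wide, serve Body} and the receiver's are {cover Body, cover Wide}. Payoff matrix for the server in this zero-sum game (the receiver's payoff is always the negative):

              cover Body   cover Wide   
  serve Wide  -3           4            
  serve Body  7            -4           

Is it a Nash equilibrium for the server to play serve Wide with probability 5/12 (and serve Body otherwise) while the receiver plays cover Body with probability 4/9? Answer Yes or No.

No

Given the server's mix p = 5/12, the receiver's payoff from cover Body is -17/6 but from cover Wide is 2/3. The receiver strictly prefers cover Wide, so the receiver would not mix.
So the proposed profile is not a Nash equilibrium.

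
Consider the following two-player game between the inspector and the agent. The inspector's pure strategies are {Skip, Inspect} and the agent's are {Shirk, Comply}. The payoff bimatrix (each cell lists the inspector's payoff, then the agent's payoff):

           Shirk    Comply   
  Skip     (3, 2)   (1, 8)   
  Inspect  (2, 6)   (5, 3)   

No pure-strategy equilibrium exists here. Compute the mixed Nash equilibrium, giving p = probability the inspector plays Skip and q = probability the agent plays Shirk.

p = 1/3, q = 4/5

For the agent to be willing to mix, the agent must be indifferent between Shirk and Comply, which pins down the inspector's mix.
  the agent's payoff from Shirk: p·2 + (1−p)·6 = -4p + 6
  the agent's payoff from Comply: p·8 + (1−p)·3 = 5p + 3
  -4p + 6 = 5p + 3  ⇒  -9p = -3  ⇒  p = 1/3.
The inspector's indifference between Skip and Inspect determines the agent's mixing probability q:
  the inspector's payoff from Skip: q·3 + (1−q)·1 = 2q + 1
  the inspector's payoff from Inspect: q·2 + (1−q)·5 = -3q + 5
  2q + 1 = -3q + 5  ⇒  5q = 4  ⇒  q = 4/5.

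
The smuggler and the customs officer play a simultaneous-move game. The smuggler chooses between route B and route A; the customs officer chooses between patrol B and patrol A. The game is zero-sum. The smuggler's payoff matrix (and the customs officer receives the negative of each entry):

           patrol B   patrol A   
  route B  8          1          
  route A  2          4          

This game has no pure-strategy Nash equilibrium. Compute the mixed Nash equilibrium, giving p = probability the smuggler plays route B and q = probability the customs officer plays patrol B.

p = 2/9, q = 1/3

Set the customs officer's expected payoff from patrol B equal to that from patrol A:
  the customs officer's payoff to patrol B: p·(-8) + (1−p)·(-2) = -6p - 2
  the customs officer's payoff to patrol A: p·(-1) + (1−p)·(-4) = 3p - 4
  -6p - 2 = 3p - 4  ⇒  -9p = -2  ⇒  p = 2/9.
Set the smuggler's expected payoff from route B equal to that from route A:
  the smuggler's expected payoff from route B: q·8 + (1−q)·1 = 7q + 1
  the smuggler's expected payoff from route A: q·2 + (1−q)·4 = -2q + 4
  7q + 1 = -2q + 4  ⇒  9q = 3  ⇒  q = 1/3.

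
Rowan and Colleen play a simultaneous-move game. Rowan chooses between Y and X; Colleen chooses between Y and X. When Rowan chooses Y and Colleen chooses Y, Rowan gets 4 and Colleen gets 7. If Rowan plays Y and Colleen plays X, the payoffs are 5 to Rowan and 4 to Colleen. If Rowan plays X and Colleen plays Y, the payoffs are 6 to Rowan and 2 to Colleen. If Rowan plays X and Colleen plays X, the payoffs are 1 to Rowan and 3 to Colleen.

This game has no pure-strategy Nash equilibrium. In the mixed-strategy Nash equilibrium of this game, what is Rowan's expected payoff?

13/3

Rowan's indifference between Y and X determines Colleen's mixing probability q:
  Rowan's payoff from Y: q·4 + (1−q)·5 = -q + 5
  Rowan's payoff from X: q·6 + (1−q)·1 = 5q + 1
  -q + 5 = 5q + 1  ⇒  -6q = -4  ⇒  q = 2/3.
At equilibrium Rowan is indifferent across rows, so Rowan's payoff equals the payoff from Y: (2/3)·4 + (1/3)·5 = 13/3.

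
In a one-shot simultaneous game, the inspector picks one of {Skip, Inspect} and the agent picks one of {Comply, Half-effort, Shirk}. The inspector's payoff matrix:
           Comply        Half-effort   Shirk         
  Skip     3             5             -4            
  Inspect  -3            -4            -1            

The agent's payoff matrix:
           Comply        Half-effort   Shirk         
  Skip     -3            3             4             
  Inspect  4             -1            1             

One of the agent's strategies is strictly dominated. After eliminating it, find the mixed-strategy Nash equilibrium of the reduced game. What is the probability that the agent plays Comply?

q = 1/3

The agent's strategy Half-effort is strictly dominated by Shirk: 4 > 3 and 1 > -1. Eliminate Half-effort.
The inspector's indifference between Skip and Inspect determines the agent's mixing probability q:
  the inspector's payoff from Skip: q·3 + (1−q)·(-4) = 7q - 4
  the inspector's payoff from Inspect: q·(-3) + (1−q)·(-1) = -2q - 1
  7q - 4 = -2q - 1  ⇒  9q = 3  ⇒  q = 1/3.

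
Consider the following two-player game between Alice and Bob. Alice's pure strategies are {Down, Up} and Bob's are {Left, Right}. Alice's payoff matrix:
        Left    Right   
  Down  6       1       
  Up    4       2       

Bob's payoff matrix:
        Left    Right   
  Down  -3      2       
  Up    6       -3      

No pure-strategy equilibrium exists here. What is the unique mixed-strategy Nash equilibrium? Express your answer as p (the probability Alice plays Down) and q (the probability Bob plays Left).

p = 9/14, q = 1/3

Set Bob's expected payoff from Left equal to that from Right:
  Bob's payoff to Left: p·(-3) + (1−p)·6 = -9p + 6
  Bob's payoff to Right: p·2 + (1−p)·(-3) = 5p - 3
  -9p + 6 = 5p - 3  ⇒  -14p = -9  ⇒  p = 9/14.
For Alice to be willing to mix, Alice must be indifferent between Down and Up, which pins down Bob's mix.
  Alice's payoff to Down: q·6 + (1−q)·1 = 5q + 1
  Alice's payoff to Up: q·4 + (1−q)·2 = 2q + 2
  5q + 1 = 2q + 2  ⇒  3q = 1  ⇒  q = 1/3.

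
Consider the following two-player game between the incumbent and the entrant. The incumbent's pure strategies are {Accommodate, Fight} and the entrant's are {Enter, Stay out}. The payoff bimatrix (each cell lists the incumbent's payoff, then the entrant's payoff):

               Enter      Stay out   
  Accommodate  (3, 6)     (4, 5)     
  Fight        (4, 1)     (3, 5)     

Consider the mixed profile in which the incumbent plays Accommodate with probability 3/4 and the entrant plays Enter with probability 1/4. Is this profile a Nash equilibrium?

No

Given the incumbent's mix p = 3/4, the entrant's payoff from Enter is 19/4 but from Stay out is 5. The entrant strictly prefers Stay out, so the entrant would not mix.
So the proposed profile is not a Nash equilibrium.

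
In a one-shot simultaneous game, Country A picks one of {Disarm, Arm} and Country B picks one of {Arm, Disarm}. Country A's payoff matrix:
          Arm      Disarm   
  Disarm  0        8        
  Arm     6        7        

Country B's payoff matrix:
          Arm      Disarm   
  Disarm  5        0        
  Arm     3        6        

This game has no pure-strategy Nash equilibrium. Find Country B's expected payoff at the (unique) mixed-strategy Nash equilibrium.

15/4

Set Country B's expected payoff from Arm equal to that from Disarm:
  Country B's payoff to Arm: p·5 + (1−p)·3 = 2p + 3
  Country B's payoff to Disarm: p·0 + (1−p)·6 = -6p + 6
  2p + 3 = -6p + 6  ⇒  8p = 3  ⇒  p = 3/8.
At equilibrium Country B is indifferent across columns, so Country B's payoff equals the payoff from Arm: (3/8)·5 + (5/8)·3 = 15/4.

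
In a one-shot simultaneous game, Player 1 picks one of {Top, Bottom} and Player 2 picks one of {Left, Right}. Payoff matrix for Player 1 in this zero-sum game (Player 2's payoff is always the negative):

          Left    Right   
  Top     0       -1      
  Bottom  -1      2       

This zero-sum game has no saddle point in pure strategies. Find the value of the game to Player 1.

v = -1/4

Player 2's mix must leave Player 1 indifferent between Top and Bottom.
  Player 1's payoff to Top: q·0 + (1−q)·(-1) = q - 1
  Player 1's payoff to Bottom: q·(-1) + (1−q)·2 = -3q + 2
  q - 1 = -3q + 2  ⇒  4q = 3  ⇒  q = 3/4.
The value is Player 1's expected payoff against this mix (using Top): (3/4)·0 + (1/4)·(-1) = -1/4.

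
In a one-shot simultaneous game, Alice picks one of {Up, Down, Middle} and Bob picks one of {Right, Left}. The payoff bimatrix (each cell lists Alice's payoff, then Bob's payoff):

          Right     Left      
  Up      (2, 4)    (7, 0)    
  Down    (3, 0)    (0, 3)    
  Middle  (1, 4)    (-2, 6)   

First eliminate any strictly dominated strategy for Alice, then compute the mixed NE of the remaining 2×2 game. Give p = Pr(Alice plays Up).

p = 3/7

Alice's strategy Middle is strictly dominated by Down: 3 > 1 and 0 > -2. Eliminate Middle.
In a mixed equilibrium Bob is indifferent between Right and Left; this condition fixes p.
  Bob's payoff from Right: p·4 + (1−p)·0 = 4p
  Bob's payoff from Left: p·0 + (1−p)·3 = -3p + 3
  4p = -3p + 3  ⇒  7p = 3  ⇒  p = 3/7.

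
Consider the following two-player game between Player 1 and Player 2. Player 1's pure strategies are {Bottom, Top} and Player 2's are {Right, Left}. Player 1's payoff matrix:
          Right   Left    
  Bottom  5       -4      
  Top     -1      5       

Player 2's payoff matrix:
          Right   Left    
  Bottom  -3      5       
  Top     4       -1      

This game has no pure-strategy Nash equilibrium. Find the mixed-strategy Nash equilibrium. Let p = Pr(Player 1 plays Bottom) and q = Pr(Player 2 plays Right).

Player 2's indifference between Right and Left determines Player 1's mixing probability p:
  Player 2's expected payoff from Right: p·(-3) + (1−p)·4 = -7p + 4
  Player 2's expected payoff from Left: p·5 + (1−p)·(-1) = 6p - 1
  -7p + 4 = 6p - 1  ⇒  -13p = -5  ⇒  p = 5/13.
For Player 1 to be willing to mix, Player 1 must be indifferent between Bottom and Top, which pins down Player 2's mix.
  Player 1's expected payoff from Bottom: q·5 + (1−q)·(-4) = 9q - 4
  Player 1's expected payoff from Top: q·(-1) + (1−q)·5 = -6q + 5
  9q - 4 = -6q + 5  ⇒  15q = 9  ⇒  q = 3/5.

p = 5/13, q = 3/5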